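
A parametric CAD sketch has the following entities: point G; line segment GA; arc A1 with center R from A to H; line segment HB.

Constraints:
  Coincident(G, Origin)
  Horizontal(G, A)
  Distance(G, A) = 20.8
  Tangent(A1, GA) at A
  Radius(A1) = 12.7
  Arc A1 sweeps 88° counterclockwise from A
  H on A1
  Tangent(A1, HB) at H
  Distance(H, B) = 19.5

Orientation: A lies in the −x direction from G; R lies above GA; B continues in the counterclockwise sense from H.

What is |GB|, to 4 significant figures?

32.60

G is at the origin; G and A share the same y with |GA| = 20.8 and A on the −x side, so A = (-20.80, 0.000). A1 meets GA tangentially, so RA is at right angles to GA, so R = A + (0, 12.7) = (-20.80, 12.70). On A1, A sits at bearing -90° from R; an 88° counterclockwise sweep puts H at bearing -2°, so H = R + 12.7·(cos -2°, sin -2°) = (-8.108, 12.26). The tangent condition forces RH to be normal to HB, so HB runs along (−sin -2°, cos -2°); with |HB| = 19.5, B = (-7.427, 31.74). Then |GB| = |B − G| = 32.60.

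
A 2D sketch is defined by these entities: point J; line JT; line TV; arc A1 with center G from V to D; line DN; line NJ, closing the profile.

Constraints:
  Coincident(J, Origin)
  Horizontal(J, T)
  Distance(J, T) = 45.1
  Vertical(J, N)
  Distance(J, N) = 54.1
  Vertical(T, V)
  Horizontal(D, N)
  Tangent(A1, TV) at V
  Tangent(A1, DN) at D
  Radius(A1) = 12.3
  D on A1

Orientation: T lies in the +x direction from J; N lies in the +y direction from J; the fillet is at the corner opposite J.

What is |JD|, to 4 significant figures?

63.27

J is at the origin; J and T share the same y with |JT| = 45.1 and T on the +x side, so T = (45.10, 0.000). JN is vertical with |JN| = 54.1 and N on the +y side, so N = (0.000, 54.10). The virtual corner opposite J is at (45.10, 54.10). The tangent condition forces GV to be normal to TV and the tangent condition forces GD to be normal to DN, with radius 12.3, so the center G sits 12.3 in from both sides at G = (32.80, 41.80). That places the tangent points at V = (45.10, 41.80) on TV and D = (32.80, 54.10) on DN. Then |JD| = |D − J| = 63.27.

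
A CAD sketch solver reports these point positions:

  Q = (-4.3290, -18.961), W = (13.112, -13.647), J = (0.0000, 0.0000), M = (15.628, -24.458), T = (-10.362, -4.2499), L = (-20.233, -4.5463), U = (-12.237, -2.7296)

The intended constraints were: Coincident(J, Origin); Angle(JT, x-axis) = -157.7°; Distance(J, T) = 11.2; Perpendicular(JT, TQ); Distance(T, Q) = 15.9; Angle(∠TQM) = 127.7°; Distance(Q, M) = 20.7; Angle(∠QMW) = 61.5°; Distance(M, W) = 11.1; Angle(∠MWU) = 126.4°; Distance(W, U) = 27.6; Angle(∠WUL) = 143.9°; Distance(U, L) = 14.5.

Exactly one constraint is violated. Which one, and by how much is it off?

Distance(U, L) = 14.5 — off by 6.30.

J = (0.00, 0.00) ✓; JT at -157.7° ✓; |JT| = 11.20 ✓; ∠(JT, TQ) = 90.00° ✓; |TQ| = 15.90 ✓; ∠TQM = 127.7° ✓; |QM| = 20.70 ✓; ∠QMW = 61.50° ✓; |MW| = 11.10 ✓; ∠MWU = 126.4° ✓; |WU| = 27.60 ✓; ∠WUL = 143.9° ✓; |UL| = 8.200 ✗.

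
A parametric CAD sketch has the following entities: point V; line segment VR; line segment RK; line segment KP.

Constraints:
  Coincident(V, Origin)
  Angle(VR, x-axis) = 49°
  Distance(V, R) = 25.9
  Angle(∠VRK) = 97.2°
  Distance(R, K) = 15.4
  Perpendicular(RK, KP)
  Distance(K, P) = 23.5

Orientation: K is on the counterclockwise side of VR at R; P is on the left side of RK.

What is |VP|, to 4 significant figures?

18.77

V is at the origin; VR runs at 49.0° with length 25.9, so R = 25.9·(cos 49.0°, sin 49.0°) = (16.99, 19.55). ∠VRK = 97.2°, so RK runs at 49.0° + (180° − 97.2°) = 131.8° from the x-axis; with |RK| = 15.4, K = R + 15.4·(cos 131.8°, sin 131.8°) = (6.727, 31.03). The perpendicularity gives KP at right angles to RK; with |KP| = 23.5 on the left of RK, P = K + 23.5·(-0.7455, -0.6665) = (-10.79, 15.36). Then |VP| = |P − V| = 18.77.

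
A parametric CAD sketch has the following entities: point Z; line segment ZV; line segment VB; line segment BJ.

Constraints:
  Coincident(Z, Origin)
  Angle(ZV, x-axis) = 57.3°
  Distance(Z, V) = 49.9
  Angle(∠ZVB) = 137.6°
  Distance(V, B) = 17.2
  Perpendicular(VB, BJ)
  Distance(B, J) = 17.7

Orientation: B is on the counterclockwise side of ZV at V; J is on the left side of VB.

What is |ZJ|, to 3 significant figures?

56.4

∠ZVB = 137.6°, so VB runs at 57.3° + (180° − 137.6°) = 99.7° from the x-axis; with |VB| = 17.2, B = V + 17.2·(cos 99.7°, sin 99.7°) = (24.1, 58.9). VB ⟂ BJ; with |BJ| = 17.7 on the left of VB, J = B + 17.7·(-0.986, -0.168) = (6.61, 56.0). Then |ZJ| = |J − Z| = 56.4.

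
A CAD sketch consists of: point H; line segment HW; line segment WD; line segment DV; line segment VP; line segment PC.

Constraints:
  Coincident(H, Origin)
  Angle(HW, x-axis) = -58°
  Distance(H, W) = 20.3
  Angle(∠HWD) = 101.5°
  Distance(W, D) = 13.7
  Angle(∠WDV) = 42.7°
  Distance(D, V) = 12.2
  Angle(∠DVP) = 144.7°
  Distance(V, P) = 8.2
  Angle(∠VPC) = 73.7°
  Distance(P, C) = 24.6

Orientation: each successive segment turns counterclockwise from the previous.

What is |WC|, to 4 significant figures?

14.98

∠DVP = 144.7° gives VP at -166.9° from the x-axis; with |VP| = 8.2, P = (4.308, -9.666). ∠VPC = 73.7° gives PC at -60.60° from the x-axis; with |PC| = 24.6, C = (16.38, -31.10). Then |WC| = |C − W| = 14.98.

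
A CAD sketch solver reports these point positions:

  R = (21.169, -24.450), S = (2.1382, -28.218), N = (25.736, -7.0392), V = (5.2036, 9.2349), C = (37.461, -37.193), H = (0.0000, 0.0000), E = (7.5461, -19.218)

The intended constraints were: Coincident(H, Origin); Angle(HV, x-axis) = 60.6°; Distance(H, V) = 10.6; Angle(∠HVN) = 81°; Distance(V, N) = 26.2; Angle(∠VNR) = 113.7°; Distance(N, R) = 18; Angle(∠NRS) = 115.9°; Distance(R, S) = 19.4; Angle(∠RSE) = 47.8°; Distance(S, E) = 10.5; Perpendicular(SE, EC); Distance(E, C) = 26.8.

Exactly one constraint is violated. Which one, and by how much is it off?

Distance(E, C) = 26.8 — off by 8.10.

H = (0.00, 0.00) ✓; HV at 60.60° ✓; |HV| = 10.60 ✓; ∠HVN = 81.00° ✓; |VN| = 26.20 ✓; ∠VNR = 113.7° ✓; |NR| = 18.00 ✓; ∠NRS = 115.9° ✓; |RS| = 19.40 ✓; ∠RSE = 47.80° ✓; |SE| = 10.50 ✓; ∠(SE, EC) = 90.00° ✓; |EC| = 34.90 ✗.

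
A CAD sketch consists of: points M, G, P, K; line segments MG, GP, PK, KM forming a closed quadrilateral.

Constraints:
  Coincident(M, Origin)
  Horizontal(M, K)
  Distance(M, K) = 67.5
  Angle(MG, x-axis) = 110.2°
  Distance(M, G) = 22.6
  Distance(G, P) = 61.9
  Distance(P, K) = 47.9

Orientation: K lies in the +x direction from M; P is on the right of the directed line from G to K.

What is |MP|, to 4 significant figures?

40.71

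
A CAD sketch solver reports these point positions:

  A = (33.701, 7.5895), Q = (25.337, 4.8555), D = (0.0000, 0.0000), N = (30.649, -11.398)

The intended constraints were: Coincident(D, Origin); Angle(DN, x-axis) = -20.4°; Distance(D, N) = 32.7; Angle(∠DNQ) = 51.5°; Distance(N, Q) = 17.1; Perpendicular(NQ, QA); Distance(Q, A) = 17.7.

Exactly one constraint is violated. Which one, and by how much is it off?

Distance(Q, A) = 17.7 — off by 8.90.

D = (0.00, 0.00) ✓; DN at -20.40° ✓; |DN| = 32.70 ✓; ∠DNQ = 51.50° ✓; |NQ| = 17.10 ✓; ∠(NQ, QA) = 90.00° ✓; |QA| = 8.800 ✗.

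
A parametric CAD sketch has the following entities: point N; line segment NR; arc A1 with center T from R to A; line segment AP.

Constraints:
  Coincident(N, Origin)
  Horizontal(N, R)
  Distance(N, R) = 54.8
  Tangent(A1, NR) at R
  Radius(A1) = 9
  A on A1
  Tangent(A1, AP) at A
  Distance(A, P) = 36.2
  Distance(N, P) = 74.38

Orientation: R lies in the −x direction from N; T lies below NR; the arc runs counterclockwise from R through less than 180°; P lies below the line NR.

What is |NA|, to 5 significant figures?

64.533

Checks: ∠(TR, RN) = 90.00° ✓; |TR| = 9.000 ✓; |TA| = 9.000 ✓; ∠(TA, AP) = 90.00° ✓; |AP| = 36.20 ✓; |NP| = 74.38 ✓.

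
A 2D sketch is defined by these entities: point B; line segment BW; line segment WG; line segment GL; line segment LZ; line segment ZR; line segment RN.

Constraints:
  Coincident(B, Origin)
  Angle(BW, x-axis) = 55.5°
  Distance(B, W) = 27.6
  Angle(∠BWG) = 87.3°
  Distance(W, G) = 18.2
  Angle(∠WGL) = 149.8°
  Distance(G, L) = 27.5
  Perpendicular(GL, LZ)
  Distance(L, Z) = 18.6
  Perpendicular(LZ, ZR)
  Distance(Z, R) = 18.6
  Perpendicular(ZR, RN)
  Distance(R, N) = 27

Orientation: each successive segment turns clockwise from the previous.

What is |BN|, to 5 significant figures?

41.853

B is at the origin; BW runs at 55.5° with length 27.6, so W = (15.633, 22.746). ∠BWG = 87.3° gives WG at -37.200° from the x-axis; with |WG| = 18.2, G = (30.130, 11.742). ∠WGL = 149.8° gives GL at -67.400° from the x-axis; with |GL| = 27.5, L = (40.698, -13.646). The perpendicularity gives LZ at right angles to GL, so LZ runs at -157.40°; with |LZ| = 18.6, Z = (23.526, -20.794). LZ is perpendicular to ZR, so ZR runs at 112.60°; with |ZR| = 18.6, R = (16.378, -3.6223). The perpendicularity gives RN at right angles to ZR, so RN runs at 22.600°; with |RN| = 27.0, N = (41.305, 6.7537). Then |BN| = |N − B| = 41.853.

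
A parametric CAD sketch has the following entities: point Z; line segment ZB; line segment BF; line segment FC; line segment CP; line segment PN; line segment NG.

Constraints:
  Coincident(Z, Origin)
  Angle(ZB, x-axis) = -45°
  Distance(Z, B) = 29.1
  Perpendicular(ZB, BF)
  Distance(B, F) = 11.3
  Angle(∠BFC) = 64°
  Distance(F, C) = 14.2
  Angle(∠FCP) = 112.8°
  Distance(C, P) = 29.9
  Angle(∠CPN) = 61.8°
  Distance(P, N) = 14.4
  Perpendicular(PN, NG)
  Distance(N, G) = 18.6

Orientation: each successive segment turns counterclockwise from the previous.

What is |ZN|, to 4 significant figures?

34.88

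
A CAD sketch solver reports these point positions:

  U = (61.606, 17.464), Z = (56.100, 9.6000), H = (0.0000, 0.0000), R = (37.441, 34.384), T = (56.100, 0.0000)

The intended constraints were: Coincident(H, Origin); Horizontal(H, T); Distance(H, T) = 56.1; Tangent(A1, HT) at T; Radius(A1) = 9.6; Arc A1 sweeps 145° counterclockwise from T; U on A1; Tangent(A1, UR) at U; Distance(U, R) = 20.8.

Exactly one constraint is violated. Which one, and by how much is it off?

Distance(U, R) = 20.8 — off by 8.70.

H = (0.00, 0.00) ✓; H.y = 0.00, T.y = 0.00 ✓; |HT| = 56.10 ✓; ∠(ZT, TH) = 90.00° ✓; |ZT| = 9.600 ✓; bearing(Z→U) − bearing(Z→T) = 145.0° ✓; |ZU| = 9.600 ✓; ∠(ZU, UR) = 90.00° ✓; |UR| = 29.50 ✗.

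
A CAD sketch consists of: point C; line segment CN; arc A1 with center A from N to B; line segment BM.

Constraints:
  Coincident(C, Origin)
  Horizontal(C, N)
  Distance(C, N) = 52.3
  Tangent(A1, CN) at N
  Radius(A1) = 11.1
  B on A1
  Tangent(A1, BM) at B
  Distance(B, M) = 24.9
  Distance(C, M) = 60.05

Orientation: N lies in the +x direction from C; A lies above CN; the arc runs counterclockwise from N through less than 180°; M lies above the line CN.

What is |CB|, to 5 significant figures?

63.769

Checks: |AB| = 11.10 ✓; ∠(AB, BM) = 90.00° ✓; |BM| = 24.90 ✓; |CM| = 60.05 ✓.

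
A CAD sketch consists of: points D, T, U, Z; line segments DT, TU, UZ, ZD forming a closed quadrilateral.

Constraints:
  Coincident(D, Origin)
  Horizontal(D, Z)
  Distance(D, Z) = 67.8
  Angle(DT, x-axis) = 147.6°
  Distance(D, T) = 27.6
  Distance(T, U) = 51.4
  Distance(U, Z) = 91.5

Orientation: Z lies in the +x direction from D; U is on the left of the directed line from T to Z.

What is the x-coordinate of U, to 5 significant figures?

-0.52134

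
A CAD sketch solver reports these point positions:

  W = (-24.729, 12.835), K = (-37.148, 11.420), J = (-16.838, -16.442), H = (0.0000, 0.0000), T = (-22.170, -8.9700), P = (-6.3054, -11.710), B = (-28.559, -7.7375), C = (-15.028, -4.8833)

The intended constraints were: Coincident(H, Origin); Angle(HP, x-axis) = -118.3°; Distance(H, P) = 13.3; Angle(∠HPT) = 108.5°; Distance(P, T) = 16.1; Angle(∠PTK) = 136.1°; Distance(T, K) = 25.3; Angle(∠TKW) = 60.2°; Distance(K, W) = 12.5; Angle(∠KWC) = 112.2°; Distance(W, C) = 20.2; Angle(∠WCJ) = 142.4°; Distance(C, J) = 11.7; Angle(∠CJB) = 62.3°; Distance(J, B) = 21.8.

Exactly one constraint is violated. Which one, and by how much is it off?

Distance(J, B) = 21.8 — off by 7.20.

H = (0.00, 0.00) ✓; HP at -118.3° ✓; |HP| = 13.30 ✓; ∠HPT = 108.5° ✓; |PT| = 16.10 ✓; ∠PTK = 136.1° ✓; |TK| = 25.30 ✓; ∠TKW = 60.20° ✓; |KW| = 12.50 ✓; ∠KWC = 112.2° ✓; |WC| = 20.20 ✓; ∠WCJ = 142.4° ✓; |CJ| = 11.70 ✓; ∠CJB = 62.30° ✓; |JB| = 14.60 ✗.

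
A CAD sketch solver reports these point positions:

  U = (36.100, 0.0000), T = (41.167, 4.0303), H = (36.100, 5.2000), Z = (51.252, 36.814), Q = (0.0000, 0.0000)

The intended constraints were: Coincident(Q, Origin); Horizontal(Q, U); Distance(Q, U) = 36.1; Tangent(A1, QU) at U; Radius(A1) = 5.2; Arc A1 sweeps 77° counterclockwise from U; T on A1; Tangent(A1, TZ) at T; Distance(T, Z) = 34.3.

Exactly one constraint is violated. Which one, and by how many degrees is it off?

Tangent(A1, TZ) at T — off by 4.10°.

Q = (0.00, 0.00) ✓; Q.y = 0.00, U.y = 0.00 ✓; |QU| = 36.10 ✓; ∠(HU, UQ) = 90.00° ✓; |HU| = 5.200 ✓; bearing(H→T) − bearing(H→U) = 77.00° ✓; |HT| = 5.200 ✓; ∠(HT, TZ) = 94.10° ✗; |TZ| = 34.30 ✓.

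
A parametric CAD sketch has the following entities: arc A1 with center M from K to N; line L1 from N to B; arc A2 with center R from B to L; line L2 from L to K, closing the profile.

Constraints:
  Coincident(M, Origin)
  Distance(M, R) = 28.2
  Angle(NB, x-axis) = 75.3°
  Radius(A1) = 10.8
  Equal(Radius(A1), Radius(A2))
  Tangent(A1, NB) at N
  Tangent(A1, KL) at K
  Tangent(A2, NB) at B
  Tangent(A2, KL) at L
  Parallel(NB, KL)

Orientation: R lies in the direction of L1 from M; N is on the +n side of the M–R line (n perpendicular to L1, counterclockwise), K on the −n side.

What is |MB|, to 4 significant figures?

30.20

The slot axis is L1's direction at 75.3°, so u = (cos 75.3°, sin 75.3°) = (0.2538, 0.9673) and n = (−sin 75.3°, cos 75.3°) = (-0.9673, 0.2538). M is at the origin and R lies 28.2 along u from M, so R = 28.2·u = (7.156, 27.28). Tangency of A1 to both parallel lines with radius 10.8 puts N and K at M ± 10.8·n: N = (-10.45, 2.741), K = (10.45, -2.741). Equal radii place B and L the same way about R: B = R + 10.8·n = (-3.291, 30.02), L = R − 10.8·n = (17.60, 24.54). Then |MB| = |B − M| = 30.20.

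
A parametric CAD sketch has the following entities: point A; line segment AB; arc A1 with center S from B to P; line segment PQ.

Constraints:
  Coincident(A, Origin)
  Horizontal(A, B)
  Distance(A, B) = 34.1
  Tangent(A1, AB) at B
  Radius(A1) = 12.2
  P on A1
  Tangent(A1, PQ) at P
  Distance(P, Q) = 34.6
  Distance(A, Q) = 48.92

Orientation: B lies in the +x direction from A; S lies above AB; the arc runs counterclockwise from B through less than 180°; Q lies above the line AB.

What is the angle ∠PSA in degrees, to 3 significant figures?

155°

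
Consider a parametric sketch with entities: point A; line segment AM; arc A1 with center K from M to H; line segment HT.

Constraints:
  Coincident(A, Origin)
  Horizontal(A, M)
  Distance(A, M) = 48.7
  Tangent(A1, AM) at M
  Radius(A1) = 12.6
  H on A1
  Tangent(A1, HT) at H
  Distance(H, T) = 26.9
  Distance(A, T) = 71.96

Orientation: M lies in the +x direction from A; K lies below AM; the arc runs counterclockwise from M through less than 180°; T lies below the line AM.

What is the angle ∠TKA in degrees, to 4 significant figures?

126.2°

A is at the origin; AM is horizontal with |AM| = 48.7 and M on the +x side, so M = (48.70, 0.000). The tangent condition forces KM to be normal to AM, so K = M + (0, -12.6) = (48.70, -12.60). Since KH ⟂ HT (tangency), |KT| = √(12.6² + 26.9²) = 29.70 regardless of where H sits on A1. So T lies on both circle(A, 71.96) and circle(K, 29.70); the below-AM intersection is T = (59.68, -40.20). H is the foot of the tangent from T: H = (40.08, -21.79).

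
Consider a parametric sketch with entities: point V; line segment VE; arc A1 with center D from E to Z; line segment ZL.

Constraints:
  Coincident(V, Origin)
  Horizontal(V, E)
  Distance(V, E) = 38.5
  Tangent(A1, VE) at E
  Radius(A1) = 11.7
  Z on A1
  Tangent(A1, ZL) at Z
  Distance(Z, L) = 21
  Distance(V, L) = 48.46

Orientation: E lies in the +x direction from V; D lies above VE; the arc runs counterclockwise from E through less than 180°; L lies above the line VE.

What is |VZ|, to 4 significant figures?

51.11

V is at the origin; V and E share the same y with |VE| = 38.5 and E on the +x side, so E = (38.50, 0.000). Since A1 is tangent to VE there, DE ⟂ VE, so D = E + (0, 11.7) = (38.50, 11.70). Since DZ ⟂ ZL (tangency), |DL| = √(11.7² + 21.0²) = 24.04 regardless of where Z sits on A1. So L lies on both circle(V, 48.46) and circle(D, 24.04); the above-VE intersection is L = (33.33, 35.18). Z is the foot of the tangent from L: Z = (47.26, 19.46).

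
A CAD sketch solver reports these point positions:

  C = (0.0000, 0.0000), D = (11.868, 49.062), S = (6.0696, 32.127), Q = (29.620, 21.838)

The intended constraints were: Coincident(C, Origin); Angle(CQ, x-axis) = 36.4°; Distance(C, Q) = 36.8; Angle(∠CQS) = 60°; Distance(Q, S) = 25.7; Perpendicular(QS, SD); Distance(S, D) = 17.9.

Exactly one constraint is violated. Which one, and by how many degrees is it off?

Perpendicular(QS, SD) — off by 4.70°.

C = (0.00, 0.00) ✓; CQ at 36.40° ✓; |CQ| = 36.80 ✓; ∠CQS = 60.00° ✓; |QS| = 25.70 ✓; ∠(QS, SD) = 85.30° ✗; |SD| = 17.90 ✓.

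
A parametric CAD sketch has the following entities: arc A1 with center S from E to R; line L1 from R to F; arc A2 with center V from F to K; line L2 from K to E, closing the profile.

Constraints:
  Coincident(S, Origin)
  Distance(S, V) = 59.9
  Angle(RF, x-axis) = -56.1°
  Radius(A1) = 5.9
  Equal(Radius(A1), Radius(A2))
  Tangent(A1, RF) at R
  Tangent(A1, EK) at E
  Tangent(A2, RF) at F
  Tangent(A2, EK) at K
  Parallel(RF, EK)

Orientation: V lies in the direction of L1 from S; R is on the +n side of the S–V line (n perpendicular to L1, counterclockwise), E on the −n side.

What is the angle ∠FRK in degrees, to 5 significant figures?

11.144°

The slot axis is L1's direction at -56.1°, so u = (cos -56.1°, sin -56.1°) = (0.55775, -0.83001) and n = (−sin -56.1°, cos -56.1°) = (0.83001, 0.55775). S is at the origin and V lies 59.9 along u from S, so V = 59.9·u = (33.409, -49.718). Tangency of A1 to both parallel lines with radius 5.9 puts R and E at S ± 5.9·n: R = (4.8971, 3.2907), E = (-4.8971, -3.2907). Equal radii place F and K the same way about V: F = V + 5.9·n = (38.306, -46.427), K = V − 5.9·n = (28.512, -53.008). Then cos ∠FRK = RF·RK / (|RF||RK|), giving 11.144°.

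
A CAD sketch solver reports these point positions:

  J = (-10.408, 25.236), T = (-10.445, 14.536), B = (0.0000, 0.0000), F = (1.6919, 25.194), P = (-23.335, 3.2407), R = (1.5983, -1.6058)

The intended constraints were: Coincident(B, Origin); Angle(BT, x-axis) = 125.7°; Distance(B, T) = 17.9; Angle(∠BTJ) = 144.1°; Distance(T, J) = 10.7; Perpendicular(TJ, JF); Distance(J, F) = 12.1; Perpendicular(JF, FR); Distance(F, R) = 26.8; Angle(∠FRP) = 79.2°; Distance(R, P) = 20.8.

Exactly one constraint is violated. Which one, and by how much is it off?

Distance(R, P) = 20.8 — off by 4.60.

B = (0.00, 0.00) ✓; BT at 125.7° ✓; |BT| = 17.90 ✓; ∠BTJ = 144.1° ✓; |TJ| = 10.70 ✓; ∠(TJ, JF) = 90.00° ✓; |JF| = 12.10 ✓; ∠(JF, FR) = 90.00° ✓; |FR| = 26.80 ✓; ∠FRP = 79.20° ✓; |RP| = 25.40 ✗.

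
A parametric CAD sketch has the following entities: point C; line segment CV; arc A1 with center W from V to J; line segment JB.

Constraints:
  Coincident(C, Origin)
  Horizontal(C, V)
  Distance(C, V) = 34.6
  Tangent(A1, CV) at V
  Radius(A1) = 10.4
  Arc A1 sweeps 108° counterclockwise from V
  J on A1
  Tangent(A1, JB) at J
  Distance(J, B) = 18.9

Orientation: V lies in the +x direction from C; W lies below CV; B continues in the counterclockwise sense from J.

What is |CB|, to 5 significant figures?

43.944

On A1, V sits at bearing 90° from W; a 108° counterclockwise sweep puts J at bearing 198°, so J = W + 10.4·(cos 198°, sin 198°) = (24.709, -13.614). Since A1 is tangent to JB there, WJ ⟂ JB, so JB runs along (−sin 198°, cos 198°); with |JB| = 18.9, B = (30.549, -31.589). Then |CB| = |B − C| = 43.944.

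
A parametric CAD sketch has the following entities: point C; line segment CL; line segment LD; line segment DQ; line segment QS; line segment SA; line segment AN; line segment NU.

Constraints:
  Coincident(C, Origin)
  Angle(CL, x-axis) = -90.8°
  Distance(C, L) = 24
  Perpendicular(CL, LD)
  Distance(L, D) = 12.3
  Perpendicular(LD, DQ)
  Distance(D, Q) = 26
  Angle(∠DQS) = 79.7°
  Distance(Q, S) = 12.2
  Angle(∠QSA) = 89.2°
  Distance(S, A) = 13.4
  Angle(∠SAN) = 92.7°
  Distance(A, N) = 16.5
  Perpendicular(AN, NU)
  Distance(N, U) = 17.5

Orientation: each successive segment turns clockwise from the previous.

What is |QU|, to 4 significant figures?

6.177

C is at the origin; CL runs at -90.8° with length 24.0, so L = (-0.3351, -24.00). CL is perpendicular to LD, so LD runs at 179.2°; with |LD| = 12.3, D = (-12.63, -23.83). LD ⟂ DQ, so DQ runs at 89.20°; with |DQ| = 26.0, Q = (-12.27, 2.172). ∠DQS = 79.7° gives QS at -11.10° from the x-axis; with |QS| = 12.2, S = (-0.2991, -0.1772). ∠QSA = 89.2° gives SA at -101.9° from the x-axis; with |SA| = 13.4, A = (-3.062, -13.29). ∠SAN = 92.7° gives AN at 170.8° from the x-axis; with |AN| = 16.5, N = (-19.35, -10.65). The perpendicularity gives NU at right angles to AN, so NU runs at 80.80°; with |NU| = 17.5, U = (-16.55, 6.624). Then |QU| = |U − Q| = 6.177.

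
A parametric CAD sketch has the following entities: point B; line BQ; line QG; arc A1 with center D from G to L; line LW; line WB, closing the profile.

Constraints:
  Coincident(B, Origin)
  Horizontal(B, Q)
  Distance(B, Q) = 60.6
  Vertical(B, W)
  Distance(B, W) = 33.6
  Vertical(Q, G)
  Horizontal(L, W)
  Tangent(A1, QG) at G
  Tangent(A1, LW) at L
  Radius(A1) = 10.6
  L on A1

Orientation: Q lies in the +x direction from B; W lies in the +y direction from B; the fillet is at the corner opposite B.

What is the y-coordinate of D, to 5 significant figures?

23.000

B is at the origin; B and Q share the same y with |BQ| = 60.6 and Q on the +x side, so Q = (60.600, 0.0000). BW is vertical with |BW| = 33.6 and W on the +y side, so W = (0.0000, 33.600). The virtual corner opposite B is at (60.600, 33.600). Since A1 is tangent to QG there, DG ⟂ QG and tangency of A1 to LW means the radius DL is perpendicular to LW, with radius 10.6, so the center D sits 10.6 in from both sides at D = (50.000, 23.000). So D.y = 23.000.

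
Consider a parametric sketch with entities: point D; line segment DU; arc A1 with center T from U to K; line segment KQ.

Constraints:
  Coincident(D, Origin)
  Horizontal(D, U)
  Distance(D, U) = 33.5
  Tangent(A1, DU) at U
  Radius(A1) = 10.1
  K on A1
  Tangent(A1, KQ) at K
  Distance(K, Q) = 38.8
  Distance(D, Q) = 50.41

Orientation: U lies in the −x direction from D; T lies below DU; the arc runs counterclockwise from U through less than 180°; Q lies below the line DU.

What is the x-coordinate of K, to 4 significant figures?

-41.53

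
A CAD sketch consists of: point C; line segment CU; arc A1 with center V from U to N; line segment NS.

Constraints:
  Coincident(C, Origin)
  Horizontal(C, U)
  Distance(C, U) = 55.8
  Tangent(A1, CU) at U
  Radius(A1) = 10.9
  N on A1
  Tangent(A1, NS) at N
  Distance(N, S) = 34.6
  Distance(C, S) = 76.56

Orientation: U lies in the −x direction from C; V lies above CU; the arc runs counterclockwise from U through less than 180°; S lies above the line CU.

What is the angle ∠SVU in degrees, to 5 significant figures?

172.49°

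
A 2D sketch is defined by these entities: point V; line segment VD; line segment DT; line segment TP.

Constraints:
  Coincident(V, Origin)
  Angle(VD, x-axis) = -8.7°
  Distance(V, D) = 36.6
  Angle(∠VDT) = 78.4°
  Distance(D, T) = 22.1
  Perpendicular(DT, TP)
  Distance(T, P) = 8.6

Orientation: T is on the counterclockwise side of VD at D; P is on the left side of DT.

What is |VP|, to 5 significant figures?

30.984

V is at the origin; VD runs at -8.7° with length 36.6, so D = 36.6·(cos -8.7°, sin -8.7°) = (36.179, -5.5361). ∠VDT = 78.4°, so DT runs at -8.7° + (180° − 78.4°) = 92.900° from the x-axis; with |DT| = 22.1, T = D + 22.1·(cos 92.900°, sin 92.900°) = (35.061, 16.536). DT ⟂ TP; with |TP| = 8.6 on the left of DT, P = T + 8.6·(-0.99872, -0.050593) = (26.472, 16.100). Then |VP| = |P − V| = 30.984.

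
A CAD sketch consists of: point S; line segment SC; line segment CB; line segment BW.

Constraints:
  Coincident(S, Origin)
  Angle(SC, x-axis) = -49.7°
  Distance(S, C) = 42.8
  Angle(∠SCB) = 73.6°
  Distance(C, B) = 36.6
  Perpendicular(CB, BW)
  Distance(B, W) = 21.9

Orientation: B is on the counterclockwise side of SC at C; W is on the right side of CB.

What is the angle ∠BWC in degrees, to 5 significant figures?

59.105°

∠SCB = 73.6°, so CB runs at -49.7° + (180° − 73.6°) = 56.700° from the x-axis; with |CB| = 36.6, B = C + 36.6·(cos 56.700°, sin 56.700°) = (47.777, -2.0517). CB ⟂ BW; with |BW| = 21.9 on the right of CB, W = B + 21.9·(0.83581, -0.54902) = (66.081, -14.075). Then cos ∠BWC = WB·WC / (|WB||WC|), giving 59.105°.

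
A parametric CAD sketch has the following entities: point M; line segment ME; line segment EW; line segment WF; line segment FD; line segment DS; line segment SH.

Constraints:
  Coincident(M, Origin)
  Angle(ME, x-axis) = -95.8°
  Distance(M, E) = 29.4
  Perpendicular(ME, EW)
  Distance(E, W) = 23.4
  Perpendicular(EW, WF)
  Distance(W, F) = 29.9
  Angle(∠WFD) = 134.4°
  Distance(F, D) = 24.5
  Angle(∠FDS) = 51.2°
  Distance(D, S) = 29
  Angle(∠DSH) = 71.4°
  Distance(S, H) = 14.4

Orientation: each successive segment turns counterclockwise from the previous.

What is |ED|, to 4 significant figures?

47.41

M is at the origin; ME runs at -95.8° with length 29.4, so E = (-2.971, -29.25). The perpendicularity gives EW at right angles to ME, so EW runs at -5.800°; with |EW| = 23.4, W = (20.31, -31.61). EW ⟂ WF, so WF runs at 84.20°; with |WF| = 29.9, F = (23.33, -1.867). ∠WFD = 134.4° gives FD at 129.8° from the x-axis; with |FD| = 24.5, D = (7.648, 16.96). Then |ED| = |D − E| = 47.41.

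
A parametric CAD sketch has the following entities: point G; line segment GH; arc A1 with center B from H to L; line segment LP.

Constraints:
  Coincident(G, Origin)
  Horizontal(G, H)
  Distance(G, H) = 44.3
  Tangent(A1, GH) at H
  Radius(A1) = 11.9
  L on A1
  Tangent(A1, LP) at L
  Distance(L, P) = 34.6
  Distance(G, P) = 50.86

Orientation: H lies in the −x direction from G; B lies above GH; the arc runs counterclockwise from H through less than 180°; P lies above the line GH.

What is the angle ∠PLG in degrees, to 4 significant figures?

95.67°

Checks: |BL| = 11.90 ✓; ∠(BL, LP) = 90.00° ✓; |LP| = 34.60 ✓; |GP| = 50.86 ✓.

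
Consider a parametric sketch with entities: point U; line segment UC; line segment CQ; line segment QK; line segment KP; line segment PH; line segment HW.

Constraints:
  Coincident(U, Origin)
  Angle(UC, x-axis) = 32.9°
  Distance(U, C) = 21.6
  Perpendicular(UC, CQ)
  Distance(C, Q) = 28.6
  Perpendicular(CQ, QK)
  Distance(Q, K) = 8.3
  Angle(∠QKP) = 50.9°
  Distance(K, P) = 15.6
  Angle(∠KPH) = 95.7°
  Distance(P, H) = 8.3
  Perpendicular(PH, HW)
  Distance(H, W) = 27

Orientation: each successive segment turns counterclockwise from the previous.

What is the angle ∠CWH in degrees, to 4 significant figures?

25.06°

∠KPH = 95.7° gives PH at 66.30° from the x-axis; with |PH| = 8.3, H = (13.80, 34.02). The perpendicularity gives HW at right angles to PH, so HW runs at 156.3°; with |HW| = 27.0, W = (-10.92, 44.87). Then cos ∠CWH = WC·WH / (|WC||WH|), giving 25.06°.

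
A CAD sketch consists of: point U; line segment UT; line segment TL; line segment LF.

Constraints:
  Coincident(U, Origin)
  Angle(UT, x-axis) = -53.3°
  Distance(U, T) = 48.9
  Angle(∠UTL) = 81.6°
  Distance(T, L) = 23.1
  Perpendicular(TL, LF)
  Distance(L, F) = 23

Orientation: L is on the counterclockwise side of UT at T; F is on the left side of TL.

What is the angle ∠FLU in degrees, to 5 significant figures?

18.255°

U is at the origin; UT runs at -53.3° with length 48.9, so T = 48.9·(cos -53.3°, sin -53.3°) = (29.224, -39.207). ∠UTL = 81.6°, so TL runs at -53.3° + (180° − 81.6°) = 45.100° from the x-axis; with |TL| = 23.1, L = T + 23.1·(cos 45.100°, sin 45.100°) = (45.530, -22.844). TL is perpendicular to LF; with |LF| = 23.0 on the left of TL, F = L + 23.0·(-0.70834, 0.70587) = (29.238, -6.6091). Then cos ∠FLU = LF·LU / (|LF||LU|), giving 18.255°.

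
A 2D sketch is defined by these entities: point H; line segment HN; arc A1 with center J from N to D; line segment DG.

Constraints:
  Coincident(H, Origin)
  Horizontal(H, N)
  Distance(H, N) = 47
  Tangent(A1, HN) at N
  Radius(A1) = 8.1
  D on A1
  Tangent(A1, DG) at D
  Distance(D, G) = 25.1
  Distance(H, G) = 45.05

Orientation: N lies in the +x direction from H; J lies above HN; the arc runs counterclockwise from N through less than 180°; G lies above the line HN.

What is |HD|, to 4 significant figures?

54.16

Checks: |HN| = 47.00 ✓; |JD| = 8.100 ✓; ∠(JD, DG) = 90.00° ✓; |DG| = 25.10 ✓; |HG| = 45.05 ✓.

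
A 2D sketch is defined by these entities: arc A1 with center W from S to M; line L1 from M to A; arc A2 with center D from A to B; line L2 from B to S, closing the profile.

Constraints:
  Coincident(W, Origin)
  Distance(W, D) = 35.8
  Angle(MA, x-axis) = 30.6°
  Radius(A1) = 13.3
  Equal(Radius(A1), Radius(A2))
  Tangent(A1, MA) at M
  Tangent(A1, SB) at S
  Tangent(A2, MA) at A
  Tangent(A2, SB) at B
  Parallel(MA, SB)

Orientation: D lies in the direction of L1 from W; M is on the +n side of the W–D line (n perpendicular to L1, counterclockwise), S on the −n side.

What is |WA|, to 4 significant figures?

38.19

The slot axis is L1's direction at 30.6°, so u = (cos 30.6°, sin 30.6°) = (0.8607, 0.5090) and n = (−sin 30.6°, cos 30.6°) = (-0.5090, 0.8607). W is at the origin and D lies 35.8 along u from W, so D = 35.8·u = (30.81, 18.22). Tangency of A1 to both parallel lines with radius 13.3 puts M and S at W ± 13.3·n: M = (-6.770, 11.45), S = (6.770, -11.45). Equal radii place A and B the same way about D: A = D + 13.3·n = (24.04, 29.67), B = D − 13.3·n = (37.58, 6.776). Then |WA| = |A − W| = 38.19.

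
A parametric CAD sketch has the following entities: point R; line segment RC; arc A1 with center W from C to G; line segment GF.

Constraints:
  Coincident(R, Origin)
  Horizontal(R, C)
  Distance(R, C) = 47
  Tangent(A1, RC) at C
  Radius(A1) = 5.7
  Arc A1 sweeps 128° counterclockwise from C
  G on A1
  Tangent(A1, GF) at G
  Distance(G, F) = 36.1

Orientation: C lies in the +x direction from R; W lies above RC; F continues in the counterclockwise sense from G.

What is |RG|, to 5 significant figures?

52.309

Tangency of A1 to RC means the radius WC is perpendicular to RC, so W = C + (0, 5.7) = (47.000, 5.7000). On A1, C sits at bearing -90° from W; a 128° counterclockwise sweep puts G at bearing 38°, so G = W + 5.7·(cos 38°, sin 38°) = (51.492, 9.2093). Then |RG| = |G − R| = 52.309.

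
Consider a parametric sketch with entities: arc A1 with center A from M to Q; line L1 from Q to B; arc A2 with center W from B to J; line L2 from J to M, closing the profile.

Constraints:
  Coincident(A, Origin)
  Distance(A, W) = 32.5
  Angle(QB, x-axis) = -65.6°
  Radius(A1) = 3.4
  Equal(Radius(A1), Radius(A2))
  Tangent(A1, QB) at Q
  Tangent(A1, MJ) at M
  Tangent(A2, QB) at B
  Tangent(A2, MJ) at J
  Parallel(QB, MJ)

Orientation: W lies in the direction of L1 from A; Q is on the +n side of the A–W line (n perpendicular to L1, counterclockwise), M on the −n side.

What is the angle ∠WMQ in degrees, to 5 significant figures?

84.028°

The slot axis is L1's direction at -65.6°, so u = (cos -65.6°, sin -65.6°) = (0.41310, -0.91068) and n = (−sin -65.6°, cos -65.6°) = (0.91068, 0.41310). A is at the origin and W lies 32.5 along u from A, so W = 32.5·u = (13.426, -29.597). Tangency of A1 to both parallel lines with radius 3.4 puts Q and M at A ± 3.4·n: Q = (3.0963, 1.4046), M = (-3.0963, -1.4046). Then cos ∠WMQ = MW·MQ / (|MW||MQ|), giving 84.028°.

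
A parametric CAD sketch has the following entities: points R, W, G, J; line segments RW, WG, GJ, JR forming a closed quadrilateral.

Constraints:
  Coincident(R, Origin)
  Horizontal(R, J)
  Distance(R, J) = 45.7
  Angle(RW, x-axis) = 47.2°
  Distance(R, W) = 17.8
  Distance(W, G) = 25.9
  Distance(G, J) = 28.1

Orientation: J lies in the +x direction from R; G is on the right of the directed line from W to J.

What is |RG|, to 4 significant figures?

23.19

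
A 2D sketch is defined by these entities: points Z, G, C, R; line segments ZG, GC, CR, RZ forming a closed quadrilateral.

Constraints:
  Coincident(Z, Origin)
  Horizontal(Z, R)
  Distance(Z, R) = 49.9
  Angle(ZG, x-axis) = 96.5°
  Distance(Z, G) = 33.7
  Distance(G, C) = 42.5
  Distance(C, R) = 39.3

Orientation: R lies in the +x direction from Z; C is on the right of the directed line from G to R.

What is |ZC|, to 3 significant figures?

12.8

Checks: Z = (0.00, 0.00) ✓; |GC| = 42.50 ✓; |CR| = 39.30 ✓.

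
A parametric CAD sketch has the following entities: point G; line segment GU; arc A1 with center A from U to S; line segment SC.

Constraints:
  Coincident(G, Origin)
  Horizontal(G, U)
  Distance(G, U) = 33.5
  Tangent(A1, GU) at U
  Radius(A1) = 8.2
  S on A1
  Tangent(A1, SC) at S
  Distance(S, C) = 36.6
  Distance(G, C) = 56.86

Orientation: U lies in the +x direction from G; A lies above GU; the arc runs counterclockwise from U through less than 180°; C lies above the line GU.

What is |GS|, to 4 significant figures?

42.69

G is at the origin; GU is horizontal with |GU| = 33.5 and U on the +x side, so U = (33.50, 0.000). Tangency of A1 to GU means the radius AU is perpendicular to GU, so A = U + (0, 8.2) = (33.50, 8.200). Since AS ⟂ SC (tangency), |AC| = √(8.2² + 36.6²) = 37.51 regardless of where S sits on A1. So C lies on both circle(G, 56.86) and circle(A, 37.51); the above-GU intersection is C = (33.82, 45.71). S is the foot of the tangent from C: S = (41.52, 9.924).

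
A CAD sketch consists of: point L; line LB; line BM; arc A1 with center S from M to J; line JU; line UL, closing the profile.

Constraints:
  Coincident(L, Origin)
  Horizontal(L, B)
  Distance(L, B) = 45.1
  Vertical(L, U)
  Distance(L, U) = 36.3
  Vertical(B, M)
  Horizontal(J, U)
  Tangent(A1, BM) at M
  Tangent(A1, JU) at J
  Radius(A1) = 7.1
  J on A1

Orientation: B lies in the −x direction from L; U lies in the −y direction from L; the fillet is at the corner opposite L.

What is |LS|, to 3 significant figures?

47.9

L is at the origin; LB is horizontal with |LB| = 45.1 and B on the −x side, so B = (-45.1, 0.00). LU is vertical with |LU| = 36.3 and U on the −y side, so U = (0.00, -36.3). The virtual corner opposite L is at (-45.1, -36.3). Tangency of A1 to BM means the radius SM is perpendicular to BM and the tangent condition forces SJ to be normal to JU, with radius 7.1, so the center S sits 7.1 in from both sides at S = (-38.0, -29.2). Then |LS| = |S − L| = 47.9.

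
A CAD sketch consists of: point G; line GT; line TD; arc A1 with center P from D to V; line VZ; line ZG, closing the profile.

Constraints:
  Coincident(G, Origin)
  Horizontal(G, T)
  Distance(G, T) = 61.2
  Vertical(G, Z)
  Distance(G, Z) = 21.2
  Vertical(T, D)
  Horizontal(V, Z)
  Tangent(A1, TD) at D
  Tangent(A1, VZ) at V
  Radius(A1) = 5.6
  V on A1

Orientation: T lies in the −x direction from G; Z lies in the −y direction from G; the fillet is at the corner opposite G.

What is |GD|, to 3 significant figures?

63.2

G is at the origin; GT is horizontal with |GT| = 61.2 and T on the −x side, so T = (-61.2, 0.00). G and Z share the same x with |GZ| = 21.2 and Z on the −y side, so Z = (0.00, -21.2). The virtual corner opposite G is at (-61.2, -21.2). A1 meets TD tangentially, so PD is at right angles to TD and the tangent condition forces PV to be normal to VZ, with radius 5.6, so the center P sits 5.6 in from both sides at P = (-55.6, -15.6). That places the tangent points at D = (-61.2, -15.6) on TD and V = (-55.6, -21.2) on VZ. Then |GD| = |D − G| = 63.2.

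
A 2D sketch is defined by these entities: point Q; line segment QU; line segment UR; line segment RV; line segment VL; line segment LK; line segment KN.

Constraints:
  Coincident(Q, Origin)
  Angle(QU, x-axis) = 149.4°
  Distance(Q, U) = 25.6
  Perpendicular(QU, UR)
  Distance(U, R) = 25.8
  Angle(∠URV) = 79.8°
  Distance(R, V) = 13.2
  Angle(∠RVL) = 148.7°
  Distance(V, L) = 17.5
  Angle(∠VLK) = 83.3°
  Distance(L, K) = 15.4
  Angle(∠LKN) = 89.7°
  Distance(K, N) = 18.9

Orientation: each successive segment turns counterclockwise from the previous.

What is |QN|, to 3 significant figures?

28.3

Q is at the origin; QU runs at 149.4° with length 25.6, so U = (-22.0, 13.0). QU ⟂ UR, so UR runs at -121°; with |UR| = 25.8, R = (-35.2, -9.18). ∠URV = 79.8° gives RV at -20.4° from the x-axis; with |RV| = 13.2, V = (-22.8, -13.8). ∠RVL = 148.7° gives VL at 10.9° from the x-axis; with |VL| = 17.5, L = (-5.61, -10.5). ∠VLK = 83.3° gives LK at 108° from the x-axis; with |LK| = 15.4, K = (-10.3, 4.21). ∠LKN = 89.7° gives KN at -162° from the x-axis; with |KN| = 18.9, N = (-28.3, -1.60). Then |QN| = |N − Q| = 28.3.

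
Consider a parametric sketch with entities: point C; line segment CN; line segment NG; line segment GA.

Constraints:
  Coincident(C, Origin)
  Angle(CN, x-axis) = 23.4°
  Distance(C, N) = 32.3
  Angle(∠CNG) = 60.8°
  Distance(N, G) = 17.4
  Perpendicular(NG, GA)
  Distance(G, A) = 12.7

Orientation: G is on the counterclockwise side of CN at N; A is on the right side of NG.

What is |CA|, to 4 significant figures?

40.93

∠CNG = 60.8°, so NG runs at 23.4° + (180° − 60.8°) = 142.6° from the x-axis; with |NG| = 17.4, G = N + 17.4·(cos 142.6°, sin 142.6°) = (15.82, 23.40). NG is perpendicular to GA; with |GA| = 12.7 on the right of NG, A = G + 12.7·(0.6074, 0.7944) = (23.53, 33.49). Then |CA| = |A − C| = 40.93.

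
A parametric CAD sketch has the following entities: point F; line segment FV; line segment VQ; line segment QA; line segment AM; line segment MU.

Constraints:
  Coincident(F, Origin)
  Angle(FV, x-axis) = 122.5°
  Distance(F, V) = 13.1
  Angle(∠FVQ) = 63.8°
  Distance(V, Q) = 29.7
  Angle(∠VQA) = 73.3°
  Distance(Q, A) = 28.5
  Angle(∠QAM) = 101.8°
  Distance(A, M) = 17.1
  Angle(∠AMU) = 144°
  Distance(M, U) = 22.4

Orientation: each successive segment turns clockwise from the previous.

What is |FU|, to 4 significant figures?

18.25

∠QAM = 101.8° gives AM at -178.6° from the x-axis; with |AM| = 17.1, M = (0.2423, -14.14). ∠AMU = 144.0° gives MU at 145.4° from the x-axis; with |MU| = 22.4, U = (-18.20, -1.422). Then |FU| = |U − F| = 18.25.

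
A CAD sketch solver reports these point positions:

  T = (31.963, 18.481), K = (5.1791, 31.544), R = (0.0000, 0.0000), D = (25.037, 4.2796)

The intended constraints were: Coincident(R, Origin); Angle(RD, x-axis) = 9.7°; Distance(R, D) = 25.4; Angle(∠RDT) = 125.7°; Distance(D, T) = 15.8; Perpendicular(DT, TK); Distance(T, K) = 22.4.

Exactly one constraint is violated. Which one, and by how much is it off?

Distance(T, K) = 22.4 — off by 7.40.

R = (0.00, 0.00) ✓; RD at 9.700° ✓; |RD| = 25.40 ✓; ∠RDT = 125.7° ✓; |DT| = 15.80 ✓; ∠(DT, TK) = 90.00° ✓; |TK| = 29.80 ✗.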